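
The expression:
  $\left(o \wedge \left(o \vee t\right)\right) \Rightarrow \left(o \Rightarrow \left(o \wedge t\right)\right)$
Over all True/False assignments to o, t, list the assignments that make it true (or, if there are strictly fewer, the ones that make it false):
is false only for:
  o=True, t=False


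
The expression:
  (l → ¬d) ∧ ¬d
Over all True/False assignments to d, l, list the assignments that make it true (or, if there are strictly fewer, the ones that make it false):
is true only for:
  d=False, l=False;
  d=False, l=True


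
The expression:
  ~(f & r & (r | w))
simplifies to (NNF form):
~f | ~r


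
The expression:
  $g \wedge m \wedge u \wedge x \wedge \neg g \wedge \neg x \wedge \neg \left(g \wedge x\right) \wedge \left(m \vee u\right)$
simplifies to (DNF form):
$\text{False}$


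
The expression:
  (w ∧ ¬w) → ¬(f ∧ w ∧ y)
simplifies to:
True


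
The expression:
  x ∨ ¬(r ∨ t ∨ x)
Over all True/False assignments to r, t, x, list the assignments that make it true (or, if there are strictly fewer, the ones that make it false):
is false only for:
  r=False, t=True, x=False;
  r=True, t=False, x=False;
  r=True, t=True, x=False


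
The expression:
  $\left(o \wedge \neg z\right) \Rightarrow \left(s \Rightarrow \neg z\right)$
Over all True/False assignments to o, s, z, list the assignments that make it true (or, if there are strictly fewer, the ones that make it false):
is always true.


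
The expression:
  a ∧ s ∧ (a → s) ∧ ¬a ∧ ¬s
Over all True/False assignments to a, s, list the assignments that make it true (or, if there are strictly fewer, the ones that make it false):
is never true.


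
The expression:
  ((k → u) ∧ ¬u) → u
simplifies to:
k ∨ u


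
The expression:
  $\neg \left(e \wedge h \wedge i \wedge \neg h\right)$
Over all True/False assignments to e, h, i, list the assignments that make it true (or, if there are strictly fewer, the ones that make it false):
is always true.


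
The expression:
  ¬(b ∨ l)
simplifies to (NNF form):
¬b ∧ ¬l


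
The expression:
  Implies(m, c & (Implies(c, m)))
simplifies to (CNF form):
c | ~m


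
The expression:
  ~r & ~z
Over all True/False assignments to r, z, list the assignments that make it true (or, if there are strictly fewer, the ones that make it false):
is true only for:
  r=False, z=False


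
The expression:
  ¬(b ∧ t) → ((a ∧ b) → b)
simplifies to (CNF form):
True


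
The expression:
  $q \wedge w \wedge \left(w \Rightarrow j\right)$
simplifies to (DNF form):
$j \wedge q \wedge w$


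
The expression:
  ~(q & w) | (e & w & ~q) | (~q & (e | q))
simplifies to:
~q | ~w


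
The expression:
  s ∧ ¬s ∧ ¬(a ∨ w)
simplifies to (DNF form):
False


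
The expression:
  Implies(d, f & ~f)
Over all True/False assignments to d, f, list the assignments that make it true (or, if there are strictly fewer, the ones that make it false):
is true only for:
  d=False, f=False;
  d=False, f=True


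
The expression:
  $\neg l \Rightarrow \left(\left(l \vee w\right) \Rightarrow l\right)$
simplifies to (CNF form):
$l \vee \neg w$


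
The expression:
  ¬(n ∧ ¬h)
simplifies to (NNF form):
h ∨ ¬n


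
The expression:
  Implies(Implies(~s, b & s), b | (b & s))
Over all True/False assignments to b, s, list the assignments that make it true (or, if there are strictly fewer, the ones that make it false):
is false only for:
  b=False, s=True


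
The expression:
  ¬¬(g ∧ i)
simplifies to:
g ∧ i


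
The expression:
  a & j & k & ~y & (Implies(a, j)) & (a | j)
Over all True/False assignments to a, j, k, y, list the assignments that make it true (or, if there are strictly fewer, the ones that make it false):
is true only for:
  a=True, j=True, k=True, y=False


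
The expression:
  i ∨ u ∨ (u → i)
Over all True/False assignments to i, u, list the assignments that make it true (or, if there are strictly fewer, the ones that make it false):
is always true.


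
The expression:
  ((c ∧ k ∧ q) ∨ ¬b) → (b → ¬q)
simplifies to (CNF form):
¬b ∨ ¬c ∨ ¬k ∨ ¬q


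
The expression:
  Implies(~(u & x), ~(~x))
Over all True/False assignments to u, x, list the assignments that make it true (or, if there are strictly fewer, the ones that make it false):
is true only for:
  u=False, x=True;
  u=True, x=True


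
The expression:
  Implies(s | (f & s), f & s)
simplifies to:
f | ~s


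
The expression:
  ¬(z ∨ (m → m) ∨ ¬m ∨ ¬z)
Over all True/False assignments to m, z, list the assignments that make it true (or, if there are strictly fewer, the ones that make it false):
is never true.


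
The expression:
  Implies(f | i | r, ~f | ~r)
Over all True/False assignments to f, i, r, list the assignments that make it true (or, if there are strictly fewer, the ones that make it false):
is false only for:
  f=True, i=False, r=True;
  f=True, i=True, r=True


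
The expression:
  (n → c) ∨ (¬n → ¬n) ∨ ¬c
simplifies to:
True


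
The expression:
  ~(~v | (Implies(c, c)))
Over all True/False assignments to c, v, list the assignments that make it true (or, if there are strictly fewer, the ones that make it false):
is never true.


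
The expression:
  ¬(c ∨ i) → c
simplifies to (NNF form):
c ∨ i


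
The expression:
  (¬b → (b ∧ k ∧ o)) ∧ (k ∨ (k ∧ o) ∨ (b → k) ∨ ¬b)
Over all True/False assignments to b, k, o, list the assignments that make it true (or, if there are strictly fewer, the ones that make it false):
is true only for:
  b=True, k=True, o=False;
  b=True, k=True, o=True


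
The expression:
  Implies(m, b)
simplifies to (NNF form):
b | ~m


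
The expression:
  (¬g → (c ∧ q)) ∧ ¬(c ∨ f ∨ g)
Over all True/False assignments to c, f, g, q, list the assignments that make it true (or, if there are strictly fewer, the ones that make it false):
is never true.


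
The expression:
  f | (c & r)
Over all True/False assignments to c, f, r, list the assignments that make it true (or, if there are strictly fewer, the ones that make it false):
is false only for:
  c=False, f=False, r=False;
  c=False, f=False, r=True;
  c=True, f=False, r=False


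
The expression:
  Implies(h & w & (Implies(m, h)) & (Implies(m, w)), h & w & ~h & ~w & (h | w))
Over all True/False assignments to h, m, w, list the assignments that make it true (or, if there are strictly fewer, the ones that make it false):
is false only for:
  h=True, m=False, w=True;
  h=True, m=True, w=True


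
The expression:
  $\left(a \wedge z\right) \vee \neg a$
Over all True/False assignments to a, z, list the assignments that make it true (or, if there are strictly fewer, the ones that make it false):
is false only for:
  a=True, z=False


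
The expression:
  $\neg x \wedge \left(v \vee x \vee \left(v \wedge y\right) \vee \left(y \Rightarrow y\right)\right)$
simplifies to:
$\neg x$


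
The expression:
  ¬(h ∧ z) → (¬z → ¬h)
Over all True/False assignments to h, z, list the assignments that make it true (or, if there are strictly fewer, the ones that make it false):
is false only for:
  h=True, z=False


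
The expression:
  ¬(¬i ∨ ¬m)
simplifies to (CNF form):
i ∧ m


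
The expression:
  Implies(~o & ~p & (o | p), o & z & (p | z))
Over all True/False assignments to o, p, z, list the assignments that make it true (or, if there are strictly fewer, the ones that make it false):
is always true.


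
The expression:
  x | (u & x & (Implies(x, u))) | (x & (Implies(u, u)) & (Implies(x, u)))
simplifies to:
x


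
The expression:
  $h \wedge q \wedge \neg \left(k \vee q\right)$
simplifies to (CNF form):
$\text{False}$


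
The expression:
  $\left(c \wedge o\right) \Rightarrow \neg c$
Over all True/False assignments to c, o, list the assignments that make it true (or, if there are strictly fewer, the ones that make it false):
is false only for:
  c=True, o=True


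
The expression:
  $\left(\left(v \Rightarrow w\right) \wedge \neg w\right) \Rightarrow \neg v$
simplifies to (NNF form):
$\text{True}$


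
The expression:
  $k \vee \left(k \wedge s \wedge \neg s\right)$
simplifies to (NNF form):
$k$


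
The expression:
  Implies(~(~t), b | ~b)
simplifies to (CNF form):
True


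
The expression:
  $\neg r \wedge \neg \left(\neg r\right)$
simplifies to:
$\text{False}$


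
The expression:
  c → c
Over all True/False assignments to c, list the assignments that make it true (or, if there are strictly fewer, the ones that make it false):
is always true.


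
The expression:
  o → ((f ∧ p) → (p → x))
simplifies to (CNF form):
x ∨ ¬f ∨ ¬o ∨ ¬p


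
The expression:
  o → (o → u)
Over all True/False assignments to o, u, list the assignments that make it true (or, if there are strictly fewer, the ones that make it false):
is false only for:
  o=True, u=False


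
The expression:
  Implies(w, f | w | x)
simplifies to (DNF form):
True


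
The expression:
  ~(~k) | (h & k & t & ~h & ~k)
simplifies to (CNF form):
k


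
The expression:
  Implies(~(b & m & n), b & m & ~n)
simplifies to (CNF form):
b & m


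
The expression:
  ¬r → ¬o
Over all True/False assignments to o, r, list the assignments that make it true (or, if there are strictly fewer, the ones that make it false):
is false only for:
  o=True, r=False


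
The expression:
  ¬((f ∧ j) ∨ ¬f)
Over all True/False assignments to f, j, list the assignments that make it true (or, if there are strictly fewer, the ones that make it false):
is true only for:
  f=True, j=False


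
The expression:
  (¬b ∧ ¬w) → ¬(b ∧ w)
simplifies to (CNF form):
True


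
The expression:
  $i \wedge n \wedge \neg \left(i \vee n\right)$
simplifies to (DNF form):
$\text{False}$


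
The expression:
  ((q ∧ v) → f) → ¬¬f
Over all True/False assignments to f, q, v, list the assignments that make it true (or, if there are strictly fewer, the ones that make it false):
is false only for:
  f=False, q=False, v=False;
  f=False, q=False, v=True;
  f=False, q=True, v=False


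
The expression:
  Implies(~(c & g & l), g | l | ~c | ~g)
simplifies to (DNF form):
True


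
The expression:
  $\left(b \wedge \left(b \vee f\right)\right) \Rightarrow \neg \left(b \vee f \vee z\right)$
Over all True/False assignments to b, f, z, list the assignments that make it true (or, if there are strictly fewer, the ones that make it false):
is true only for:
  b=False, f=False, z=False;
  b=False, f=False, z=True;
  b=False, f=True, z=False;
  b=False, f=True, z=True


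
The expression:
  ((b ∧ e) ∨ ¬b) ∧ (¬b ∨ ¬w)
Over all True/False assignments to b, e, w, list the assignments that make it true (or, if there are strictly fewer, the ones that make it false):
is false only for:
  b=True, e=False, w=False;
  b=True, e=False, w=True;
  b=True, e=True, w=True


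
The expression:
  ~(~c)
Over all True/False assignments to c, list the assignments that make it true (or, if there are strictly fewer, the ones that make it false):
is true only for:
  c=True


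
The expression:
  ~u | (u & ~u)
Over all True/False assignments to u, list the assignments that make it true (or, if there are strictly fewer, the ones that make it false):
is true only for:
  u=False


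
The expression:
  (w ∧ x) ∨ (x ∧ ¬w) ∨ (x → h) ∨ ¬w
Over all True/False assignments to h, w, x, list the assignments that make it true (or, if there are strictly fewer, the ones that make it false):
is always true.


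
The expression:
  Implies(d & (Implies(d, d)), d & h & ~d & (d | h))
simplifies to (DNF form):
~d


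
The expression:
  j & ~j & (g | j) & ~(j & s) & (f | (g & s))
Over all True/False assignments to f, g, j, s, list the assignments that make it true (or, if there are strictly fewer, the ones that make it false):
is never true.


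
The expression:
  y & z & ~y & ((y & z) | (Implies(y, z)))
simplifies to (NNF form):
False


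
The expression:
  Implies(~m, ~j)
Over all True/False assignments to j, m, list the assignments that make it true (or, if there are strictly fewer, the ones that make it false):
is false only for:
  j=True, m=False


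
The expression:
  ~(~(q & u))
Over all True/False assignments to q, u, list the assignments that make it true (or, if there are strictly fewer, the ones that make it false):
is true only for:
  q=True, u=True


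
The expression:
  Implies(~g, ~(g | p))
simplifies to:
g | ~p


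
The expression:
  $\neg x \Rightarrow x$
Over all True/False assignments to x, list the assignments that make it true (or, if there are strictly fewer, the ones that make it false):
is true only for:
  x=True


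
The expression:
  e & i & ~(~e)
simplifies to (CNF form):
e & i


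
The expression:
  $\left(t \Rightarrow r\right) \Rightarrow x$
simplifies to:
$x \vee \left(t \wedge \neg r\right)$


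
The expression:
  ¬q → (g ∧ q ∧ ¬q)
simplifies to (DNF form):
q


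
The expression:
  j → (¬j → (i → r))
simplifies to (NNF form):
True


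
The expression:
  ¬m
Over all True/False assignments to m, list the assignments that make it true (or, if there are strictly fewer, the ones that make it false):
is true only for:
  m=False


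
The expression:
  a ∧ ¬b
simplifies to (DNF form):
a ∧ ¬b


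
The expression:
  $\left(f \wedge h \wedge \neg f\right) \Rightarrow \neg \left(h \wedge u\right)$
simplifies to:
$\text{True}$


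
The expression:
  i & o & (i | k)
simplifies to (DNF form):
i & o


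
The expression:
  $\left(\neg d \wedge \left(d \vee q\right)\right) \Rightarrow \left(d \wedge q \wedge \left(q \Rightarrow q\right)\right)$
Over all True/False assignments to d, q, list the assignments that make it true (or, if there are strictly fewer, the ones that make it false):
is false only for:
  d=False, q=True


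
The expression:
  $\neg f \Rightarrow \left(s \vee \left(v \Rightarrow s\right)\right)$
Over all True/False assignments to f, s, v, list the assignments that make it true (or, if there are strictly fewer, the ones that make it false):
is false only for:
  f=False, s=False, v=True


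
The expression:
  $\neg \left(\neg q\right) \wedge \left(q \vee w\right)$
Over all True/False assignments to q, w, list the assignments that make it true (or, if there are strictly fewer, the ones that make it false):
is true only for:
  q=True, w=False;
  q=True, w=True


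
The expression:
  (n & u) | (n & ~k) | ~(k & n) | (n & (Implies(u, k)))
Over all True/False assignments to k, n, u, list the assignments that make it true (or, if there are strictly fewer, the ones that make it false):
is always true.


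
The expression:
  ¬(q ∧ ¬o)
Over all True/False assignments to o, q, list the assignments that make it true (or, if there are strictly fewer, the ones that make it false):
is false only for:
  o=False, q=True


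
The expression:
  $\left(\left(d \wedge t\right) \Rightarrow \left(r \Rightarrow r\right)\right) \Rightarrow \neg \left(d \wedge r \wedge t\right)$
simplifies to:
$\neg d \vee \neg r \vee \neg t$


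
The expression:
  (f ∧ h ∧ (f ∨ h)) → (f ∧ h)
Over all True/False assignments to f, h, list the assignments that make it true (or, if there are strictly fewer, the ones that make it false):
is always true.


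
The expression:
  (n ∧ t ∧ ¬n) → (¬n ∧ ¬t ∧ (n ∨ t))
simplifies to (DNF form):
True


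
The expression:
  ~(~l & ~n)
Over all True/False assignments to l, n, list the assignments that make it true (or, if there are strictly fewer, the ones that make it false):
is false only for:
  l=False, n=False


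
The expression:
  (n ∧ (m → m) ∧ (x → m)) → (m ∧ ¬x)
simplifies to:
(m ∧ ¬x) ∨ (x ∧ ¬m) ∨ ¬n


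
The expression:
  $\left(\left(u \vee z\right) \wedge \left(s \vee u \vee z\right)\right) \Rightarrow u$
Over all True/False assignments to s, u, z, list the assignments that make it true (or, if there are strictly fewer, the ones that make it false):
is false only for:
  s=False, u=False, z=True;
  s=True, u=False, z=True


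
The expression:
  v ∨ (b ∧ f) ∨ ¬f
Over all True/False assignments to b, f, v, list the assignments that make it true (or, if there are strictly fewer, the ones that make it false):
is false only for:
  b=False, f=True, v=False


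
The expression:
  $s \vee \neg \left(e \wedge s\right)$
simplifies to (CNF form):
$\text{True}$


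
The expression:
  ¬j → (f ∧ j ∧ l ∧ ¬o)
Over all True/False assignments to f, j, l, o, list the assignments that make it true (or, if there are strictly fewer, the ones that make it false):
is true only for:
  f=False, j=True, l=False, o=False;
  f=False, j=True, l=False, o=True;
  f=False, j=True, l=True, o=False;
  f=False, j=True, l=True, o=True;
  f=True, j=True, l=False, o=False;
  f=True, j=True, l=False, o=True;
  f=True, j=True, l=True, o=False;
  f=True, j=True, l=True, o=True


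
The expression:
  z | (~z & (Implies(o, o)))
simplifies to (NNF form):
True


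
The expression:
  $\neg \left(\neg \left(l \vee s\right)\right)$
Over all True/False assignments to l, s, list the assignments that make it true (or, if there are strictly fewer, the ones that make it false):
is false only for:
  l=False, s=False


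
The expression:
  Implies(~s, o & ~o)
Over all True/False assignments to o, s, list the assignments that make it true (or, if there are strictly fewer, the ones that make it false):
is true only for:
  o=False, s=True;
  o=True, s=True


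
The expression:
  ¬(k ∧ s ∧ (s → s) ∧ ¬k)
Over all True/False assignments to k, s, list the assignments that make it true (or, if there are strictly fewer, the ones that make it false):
is always true.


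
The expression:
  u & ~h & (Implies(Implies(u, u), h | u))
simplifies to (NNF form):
u & ~h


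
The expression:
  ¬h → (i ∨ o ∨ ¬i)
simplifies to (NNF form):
True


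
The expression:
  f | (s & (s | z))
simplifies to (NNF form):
f | s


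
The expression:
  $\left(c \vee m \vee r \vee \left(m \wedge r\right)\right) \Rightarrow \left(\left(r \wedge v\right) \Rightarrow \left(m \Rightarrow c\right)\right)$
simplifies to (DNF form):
$c \vee \neg m \vee \neg r \vee \neg v$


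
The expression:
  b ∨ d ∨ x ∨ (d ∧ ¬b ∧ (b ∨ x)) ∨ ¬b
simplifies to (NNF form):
True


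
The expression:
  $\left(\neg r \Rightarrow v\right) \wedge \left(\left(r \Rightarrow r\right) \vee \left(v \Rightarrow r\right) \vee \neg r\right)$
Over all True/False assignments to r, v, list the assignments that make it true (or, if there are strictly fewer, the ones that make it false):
is false only for:
  r=False, v=False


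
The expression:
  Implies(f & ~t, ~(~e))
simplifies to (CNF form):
e | t | ~f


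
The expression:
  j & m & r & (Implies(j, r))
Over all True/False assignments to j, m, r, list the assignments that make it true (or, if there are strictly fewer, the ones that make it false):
is true only for:
  j=True, m=True, r=True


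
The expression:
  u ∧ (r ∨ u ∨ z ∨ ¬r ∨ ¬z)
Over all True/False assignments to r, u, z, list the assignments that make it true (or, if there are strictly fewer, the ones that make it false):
is true only for:
  r=False, u=True, z=False;
  r=False, u=True, z=True;
  r=True, u=True, z=False;
  r=True, u=True, z=True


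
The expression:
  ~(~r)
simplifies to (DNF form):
r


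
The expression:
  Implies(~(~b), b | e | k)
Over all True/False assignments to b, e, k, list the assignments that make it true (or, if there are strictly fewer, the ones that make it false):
is always true.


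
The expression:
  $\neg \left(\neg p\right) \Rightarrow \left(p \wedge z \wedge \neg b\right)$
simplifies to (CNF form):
$\left(z \vee \neg p\right) \wedge \left(\neg b \vee \neg p\right)$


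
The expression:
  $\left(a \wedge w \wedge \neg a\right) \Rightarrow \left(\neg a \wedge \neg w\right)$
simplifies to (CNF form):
$\text{True}$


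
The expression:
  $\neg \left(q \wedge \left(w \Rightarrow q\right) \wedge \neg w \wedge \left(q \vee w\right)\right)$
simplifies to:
$w \vee \neg q$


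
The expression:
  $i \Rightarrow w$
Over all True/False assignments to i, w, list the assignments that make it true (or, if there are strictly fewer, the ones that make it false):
is false only for:
  i=True, w=False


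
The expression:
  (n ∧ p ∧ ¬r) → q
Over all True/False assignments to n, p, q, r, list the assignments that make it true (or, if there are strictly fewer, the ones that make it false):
is false only for:
  n=True, p=True, q=False, r=False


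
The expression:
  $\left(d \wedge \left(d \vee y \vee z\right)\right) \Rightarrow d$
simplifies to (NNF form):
$\text{True}$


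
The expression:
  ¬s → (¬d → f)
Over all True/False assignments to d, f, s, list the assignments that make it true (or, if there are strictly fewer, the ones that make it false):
is false only for:
  d=False, f=False, s=False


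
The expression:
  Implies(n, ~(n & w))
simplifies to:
~n | ~w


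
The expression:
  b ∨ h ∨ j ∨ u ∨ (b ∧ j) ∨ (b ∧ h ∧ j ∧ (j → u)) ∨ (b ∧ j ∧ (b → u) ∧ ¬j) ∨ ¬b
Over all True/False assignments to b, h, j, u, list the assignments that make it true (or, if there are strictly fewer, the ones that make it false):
is always true.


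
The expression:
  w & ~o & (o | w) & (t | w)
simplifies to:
w & ~o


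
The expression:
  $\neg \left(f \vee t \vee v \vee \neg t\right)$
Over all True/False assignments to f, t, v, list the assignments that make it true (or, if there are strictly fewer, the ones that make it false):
is never true.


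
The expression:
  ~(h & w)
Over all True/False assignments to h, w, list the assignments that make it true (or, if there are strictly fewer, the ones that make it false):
is false only for:
  h=True, w=True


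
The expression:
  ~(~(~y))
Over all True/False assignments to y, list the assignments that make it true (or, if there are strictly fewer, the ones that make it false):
is true only for:
  y=False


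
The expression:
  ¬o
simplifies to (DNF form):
¬o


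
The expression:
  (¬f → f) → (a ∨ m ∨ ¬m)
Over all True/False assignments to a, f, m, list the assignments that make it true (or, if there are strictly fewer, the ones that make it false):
is always true.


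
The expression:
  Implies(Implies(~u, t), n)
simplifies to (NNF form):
n | (~t & ~u)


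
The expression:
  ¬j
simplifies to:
¬j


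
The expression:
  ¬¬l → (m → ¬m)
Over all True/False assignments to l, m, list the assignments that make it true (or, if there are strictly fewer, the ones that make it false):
is false only for:
  l=True, m=True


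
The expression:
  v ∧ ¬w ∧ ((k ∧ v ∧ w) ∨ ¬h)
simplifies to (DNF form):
v ∧ ¬h ∧ ¬w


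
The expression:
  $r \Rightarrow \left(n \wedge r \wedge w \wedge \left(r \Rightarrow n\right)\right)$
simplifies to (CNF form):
$\left(n \vee \neg r\right) \wedge \left(w \vee \neg r\right)$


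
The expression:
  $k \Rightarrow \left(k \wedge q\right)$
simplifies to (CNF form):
$q \vee \neg k$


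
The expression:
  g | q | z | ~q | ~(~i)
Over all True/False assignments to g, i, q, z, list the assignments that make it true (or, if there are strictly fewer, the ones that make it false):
is always true.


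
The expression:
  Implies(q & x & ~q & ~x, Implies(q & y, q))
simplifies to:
True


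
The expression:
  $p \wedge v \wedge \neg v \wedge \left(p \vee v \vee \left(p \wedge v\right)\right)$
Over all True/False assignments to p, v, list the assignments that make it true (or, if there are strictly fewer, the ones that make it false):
is never true.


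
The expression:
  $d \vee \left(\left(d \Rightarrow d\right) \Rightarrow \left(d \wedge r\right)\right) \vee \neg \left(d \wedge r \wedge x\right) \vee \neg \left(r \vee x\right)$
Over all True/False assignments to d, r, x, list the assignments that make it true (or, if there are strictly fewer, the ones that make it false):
is always true.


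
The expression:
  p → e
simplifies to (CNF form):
e ∨ ¬p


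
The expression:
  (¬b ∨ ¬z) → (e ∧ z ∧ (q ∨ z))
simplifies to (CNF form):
z ∧ (b ∨ e)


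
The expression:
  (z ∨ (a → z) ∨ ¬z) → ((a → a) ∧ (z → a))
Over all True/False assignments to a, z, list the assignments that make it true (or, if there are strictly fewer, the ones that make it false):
is false only for:
  a=False, z=True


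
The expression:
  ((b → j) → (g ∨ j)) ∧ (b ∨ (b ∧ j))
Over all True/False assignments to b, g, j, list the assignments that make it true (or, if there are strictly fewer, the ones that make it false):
is true only for:
  b=True, g=False, j=False;
  b=True, g=False, j=True;
  b=True, g=True, j=False;
  b=True, g=True, j=True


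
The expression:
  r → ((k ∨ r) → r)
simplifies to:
True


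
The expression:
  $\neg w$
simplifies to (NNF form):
$\neg w$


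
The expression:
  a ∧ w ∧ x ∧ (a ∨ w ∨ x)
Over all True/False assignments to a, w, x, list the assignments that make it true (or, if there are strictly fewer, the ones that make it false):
is true only for:
  a=True, w=True, x=True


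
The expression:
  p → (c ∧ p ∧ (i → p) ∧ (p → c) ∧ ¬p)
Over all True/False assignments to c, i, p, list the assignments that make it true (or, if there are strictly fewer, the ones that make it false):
is true only for:
  c=False, i=False, p=False;
  c=False, i=True, p=False;
  c=True, i=False, p=False;
  c=True, i=True, p=False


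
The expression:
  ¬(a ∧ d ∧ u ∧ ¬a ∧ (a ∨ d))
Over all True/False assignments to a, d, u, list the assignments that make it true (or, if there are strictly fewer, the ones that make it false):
is always true.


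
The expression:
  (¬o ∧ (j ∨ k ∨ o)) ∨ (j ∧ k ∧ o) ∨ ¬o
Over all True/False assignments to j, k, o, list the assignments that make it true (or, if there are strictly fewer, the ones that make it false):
is false only for:
  j=False, k=False, o=True;
  j=False, k=True, o=True;
  j=True, k=False, o=True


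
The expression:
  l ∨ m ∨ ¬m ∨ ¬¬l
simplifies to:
True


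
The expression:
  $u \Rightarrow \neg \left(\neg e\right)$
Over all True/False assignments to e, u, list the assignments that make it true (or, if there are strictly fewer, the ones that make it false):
is false only for:
  e=False, u=True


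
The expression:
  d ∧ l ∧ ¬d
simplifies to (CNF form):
False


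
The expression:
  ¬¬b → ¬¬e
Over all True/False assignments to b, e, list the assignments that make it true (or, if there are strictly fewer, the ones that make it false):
is false only for:
  b=True, e=False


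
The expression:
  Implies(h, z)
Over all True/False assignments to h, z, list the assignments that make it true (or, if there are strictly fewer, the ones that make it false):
is false only for:
  h=True, z=False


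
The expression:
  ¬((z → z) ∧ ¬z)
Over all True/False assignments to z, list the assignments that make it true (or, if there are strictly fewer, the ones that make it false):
is true only for:
  z=True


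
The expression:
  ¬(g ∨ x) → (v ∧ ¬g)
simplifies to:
g ∨ v ∨ x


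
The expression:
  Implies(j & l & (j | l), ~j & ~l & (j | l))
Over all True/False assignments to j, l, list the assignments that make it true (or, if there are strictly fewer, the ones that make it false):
is false only for:
  j=True, l=True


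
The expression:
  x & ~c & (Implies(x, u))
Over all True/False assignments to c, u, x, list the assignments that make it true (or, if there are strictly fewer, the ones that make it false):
is true only for:
  c=False, u=True, x=True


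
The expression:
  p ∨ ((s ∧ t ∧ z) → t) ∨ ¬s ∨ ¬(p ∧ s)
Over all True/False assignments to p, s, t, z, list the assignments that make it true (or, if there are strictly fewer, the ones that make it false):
is always true.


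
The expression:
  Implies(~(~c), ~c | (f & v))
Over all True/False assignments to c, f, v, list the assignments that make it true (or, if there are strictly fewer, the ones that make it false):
is false only for:
  c=True, f=False, v=False;
  c=True, f=False, v=True;
  c=True, f=True, v=False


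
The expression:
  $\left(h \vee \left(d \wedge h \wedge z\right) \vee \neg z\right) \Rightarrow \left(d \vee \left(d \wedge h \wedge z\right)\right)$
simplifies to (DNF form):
$d \vee \left(z \wedge \neg h\right)$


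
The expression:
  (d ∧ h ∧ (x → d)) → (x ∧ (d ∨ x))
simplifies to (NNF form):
x ∨ ¬d ∨ ¬h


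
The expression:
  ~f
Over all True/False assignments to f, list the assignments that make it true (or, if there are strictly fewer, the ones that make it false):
is true only for:
  f=False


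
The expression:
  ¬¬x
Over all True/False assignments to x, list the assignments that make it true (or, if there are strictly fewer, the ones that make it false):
is true only for:
  x=True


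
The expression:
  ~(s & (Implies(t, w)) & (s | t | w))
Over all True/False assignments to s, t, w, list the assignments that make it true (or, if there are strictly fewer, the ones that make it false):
is false only for:
  s=True, t=False, w=False;
  s=True, t=False, w=True;
  s=True, t=True, w=True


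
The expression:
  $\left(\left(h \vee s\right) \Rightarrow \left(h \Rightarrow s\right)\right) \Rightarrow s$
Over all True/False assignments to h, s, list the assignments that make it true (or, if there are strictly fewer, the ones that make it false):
is false only for:
  h=False, s=False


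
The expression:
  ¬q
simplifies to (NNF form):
¬q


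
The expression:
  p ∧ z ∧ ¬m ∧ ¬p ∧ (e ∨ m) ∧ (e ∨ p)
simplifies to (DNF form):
False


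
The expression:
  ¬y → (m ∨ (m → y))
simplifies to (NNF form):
True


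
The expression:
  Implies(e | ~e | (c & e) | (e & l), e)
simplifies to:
e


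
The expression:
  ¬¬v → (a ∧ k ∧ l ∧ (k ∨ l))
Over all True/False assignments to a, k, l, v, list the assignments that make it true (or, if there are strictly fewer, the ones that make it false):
is false only for:
  a=False, k=False, l=False, v=True;
  a=False, k=False, l=True, v=True;
  a=False, k=True, l=False, v=True;
  a=False, k=True, l=True, v=True;
  a=True, k=False, l=False, v=True;
  a=True, k=False, l=True, v=True;
  a=True, k=True, l=False, v=True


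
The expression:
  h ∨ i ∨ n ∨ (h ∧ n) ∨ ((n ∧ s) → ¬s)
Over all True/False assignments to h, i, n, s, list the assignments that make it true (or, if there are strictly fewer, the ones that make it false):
is always true.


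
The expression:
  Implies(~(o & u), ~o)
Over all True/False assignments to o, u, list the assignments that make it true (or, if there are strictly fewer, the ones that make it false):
is false only for:
  o=True, u=False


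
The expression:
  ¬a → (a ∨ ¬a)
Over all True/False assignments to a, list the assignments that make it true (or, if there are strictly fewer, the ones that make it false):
is always true.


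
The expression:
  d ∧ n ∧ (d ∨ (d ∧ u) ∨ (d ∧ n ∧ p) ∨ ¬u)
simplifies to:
d ∧ n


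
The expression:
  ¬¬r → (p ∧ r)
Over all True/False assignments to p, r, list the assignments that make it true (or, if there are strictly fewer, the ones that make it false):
is false only for:
  p=False, r=True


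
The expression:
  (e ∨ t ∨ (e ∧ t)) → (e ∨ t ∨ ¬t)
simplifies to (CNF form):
True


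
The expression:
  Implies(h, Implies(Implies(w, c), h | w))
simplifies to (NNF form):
True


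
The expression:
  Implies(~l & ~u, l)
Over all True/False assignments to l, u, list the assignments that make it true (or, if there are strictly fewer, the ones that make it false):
is false only for:
  l=False, u=False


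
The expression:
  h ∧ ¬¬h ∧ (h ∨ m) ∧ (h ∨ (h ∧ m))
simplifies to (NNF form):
h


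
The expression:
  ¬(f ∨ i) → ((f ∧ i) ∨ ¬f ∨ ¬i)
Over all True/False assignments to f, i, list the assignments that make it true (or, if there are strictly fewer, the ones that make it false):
is always true.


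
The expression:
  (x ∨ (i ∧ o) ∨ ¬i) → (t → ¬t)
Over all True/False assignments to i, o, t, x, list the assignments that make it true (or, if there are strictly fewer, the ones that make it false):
is false only for:
  i=False, o=False, t=True, x=False;
  i=False, o=False, t=True, x=True;
  i=False, o=True, t=True, x=False;
  i=False, o=True, t=True, x=True;
  i=True, o=False, t=True, x=True;
  i=True, o=True, t=True, x=False;
  i=True, o=True, t=True, x=True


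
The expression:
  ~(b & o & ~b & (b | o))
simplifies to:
True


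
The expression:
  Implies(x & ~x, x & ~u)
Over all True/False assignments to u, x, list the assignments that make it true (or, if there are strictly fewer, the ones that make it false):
is always true.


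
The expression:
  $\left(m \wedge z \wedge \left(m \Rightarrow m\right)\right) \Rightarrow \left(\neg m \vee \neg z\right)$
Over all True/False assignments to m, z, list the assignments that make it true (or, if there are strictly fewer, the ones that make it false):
is false only for:
  m=True, z=True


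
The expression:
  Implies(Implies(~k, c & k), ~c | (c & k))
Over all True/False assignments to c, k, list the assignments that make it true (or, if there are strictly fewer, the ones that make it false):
is always true.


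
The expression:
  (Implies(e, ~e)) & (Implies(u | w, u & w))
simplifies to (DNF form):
(u & w & ~e) | (~e & ~u & ~w)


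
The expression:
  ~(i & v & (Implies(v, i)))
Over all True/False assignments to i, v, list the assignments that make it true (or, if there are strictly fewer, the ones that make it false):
is false only for:
  i=True, v=True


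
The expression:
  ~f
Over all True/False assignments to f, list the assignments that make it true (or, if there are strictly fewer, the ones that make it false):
is true only for:
  f=False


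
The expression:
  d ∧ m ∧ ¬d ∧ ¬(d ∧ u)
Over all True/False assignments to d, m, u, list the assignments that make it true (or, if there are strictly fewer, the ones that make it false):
is never true.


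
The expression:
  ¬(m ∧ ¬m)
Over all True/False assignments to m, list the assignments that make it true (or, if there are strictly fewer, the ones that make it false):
is always true.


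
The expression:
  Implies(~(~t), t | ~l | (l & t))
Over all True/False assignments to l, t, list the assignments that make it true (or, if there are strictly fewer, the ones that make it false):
is always true.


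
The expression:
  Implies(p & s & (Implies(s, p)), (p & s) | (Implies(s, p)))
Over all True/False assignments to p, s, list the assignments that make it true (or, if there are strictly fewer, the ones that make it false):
is always true.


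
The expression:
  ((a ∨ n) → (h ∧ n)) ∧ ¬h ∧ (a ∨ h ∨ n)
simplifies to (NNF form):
False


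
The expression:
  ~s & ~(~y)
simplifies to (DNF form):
y & ~s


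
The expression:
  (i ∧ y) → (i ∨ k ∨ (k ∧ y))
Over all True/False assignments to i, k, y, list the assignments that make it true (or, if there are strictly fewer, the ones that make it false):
is always true.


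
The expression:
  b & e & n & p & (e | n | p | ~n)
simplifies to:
b & e & n & p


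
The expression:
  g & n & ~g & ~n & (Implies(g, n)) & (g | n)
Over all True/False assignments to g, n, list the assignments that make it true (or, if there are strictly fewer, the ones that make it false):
is never true.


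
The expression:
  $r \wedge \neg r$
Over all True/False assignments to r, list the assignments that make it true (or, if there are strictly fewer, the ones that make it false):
is never true.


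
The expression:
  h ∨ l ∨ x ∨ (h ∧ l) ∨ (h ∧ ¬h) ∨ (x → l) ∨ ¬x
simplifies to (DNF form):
True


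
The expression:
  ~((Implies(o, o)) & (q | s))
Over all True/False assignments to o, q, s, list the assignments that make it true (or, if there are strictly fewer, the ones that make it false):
is true only for:
  o=False, q=False, s=False;
  o=True, q=False, s=False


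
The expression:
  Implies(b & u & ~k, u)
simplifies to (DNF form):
True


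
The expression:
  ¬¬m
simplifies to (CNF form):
m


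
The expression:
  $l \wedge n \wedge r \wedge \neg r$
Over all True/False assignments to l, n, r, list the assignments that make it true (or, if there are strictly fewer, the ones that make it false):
is never true.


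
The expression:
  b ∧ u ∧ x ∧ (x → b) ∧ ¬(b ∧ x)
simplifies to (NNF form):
False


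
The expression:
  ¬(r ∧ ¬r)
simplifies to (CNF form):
True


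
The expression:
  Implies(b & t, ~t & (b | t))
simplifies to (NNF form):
~b | ~t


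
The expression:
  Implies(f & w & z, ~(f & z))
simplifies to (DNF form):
~f | ~w | ~z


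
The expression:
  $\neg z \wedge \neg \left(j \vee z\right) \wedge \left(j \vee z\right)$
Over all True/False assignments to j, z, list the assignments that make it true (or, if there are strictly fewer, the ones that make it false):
is never true.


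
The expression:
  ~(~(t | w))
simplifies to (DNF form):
t | w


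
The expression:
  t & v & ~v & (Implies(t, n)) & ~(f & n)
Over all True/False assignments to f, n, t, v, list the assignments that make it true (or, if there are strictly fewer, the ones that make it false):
is never true.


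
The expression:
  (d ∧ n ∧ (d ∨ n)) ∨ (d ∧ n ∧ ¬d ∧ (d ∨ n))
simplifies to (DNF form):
d ∧ n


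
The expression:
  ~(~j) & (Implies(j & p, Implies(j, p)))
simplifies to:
j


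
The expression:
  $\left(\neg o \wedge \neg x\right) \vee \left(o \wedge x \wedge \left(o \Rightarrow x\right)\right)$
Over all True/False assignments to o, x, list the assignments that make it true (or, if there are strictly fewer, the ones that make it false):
is true only for:
  o=False, x=False;
  o=True, x=True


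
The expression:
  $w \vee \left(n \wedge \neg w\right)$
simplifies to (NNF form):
$n \vee w$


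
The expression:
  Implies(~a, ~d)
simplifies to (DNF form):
a | ~d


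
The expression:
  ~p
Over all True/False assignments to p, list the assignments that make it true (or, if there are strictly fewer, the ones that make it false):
is true only for:
  p=False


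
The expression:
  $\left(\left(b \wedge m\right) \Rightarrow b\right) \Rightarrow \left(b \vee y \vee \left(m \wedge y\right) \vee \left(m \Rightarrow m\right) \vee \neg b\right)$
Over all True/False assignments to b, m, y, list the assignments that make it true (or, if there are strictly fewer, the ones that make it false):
is always true.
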